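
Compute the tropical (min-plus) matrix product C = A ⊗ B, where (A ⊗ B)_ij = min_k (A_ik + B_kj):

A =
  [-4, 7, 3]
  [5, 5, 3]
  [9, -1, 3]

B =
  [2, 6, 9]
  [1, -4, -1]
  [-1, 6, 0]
A ⊗ B =
  [-2, 2, 3]
  [2, 1, 3]
  [0, -5, -2]

Apply the min-plus product entry-by-entry:
  C[0][0] = min over k of (A[0][0] + B[0][0] = -4 + 2 = -2, A[0][1] + B[1][0] = 7 + 1 = 8, A[0][2] + B[2][0] = 3 + -1 = 2) = -2 (attained at k = 0)
  C[0][1] = min over k of (A[0][0] + B[0][1] = -4 + 6 = 2, A[0][1] + B[1][1] = 7 + -4 = 3, A[0][2] + B[2][1] = 3 + 6 = 9) = 2 (attained at k = 0)
  C[0][2] = min over k of (A[0][0] + B[0][2] = -4 + 9 = 5, A[0][1] + B[1][2] = 7 + -1 = 6, A[0][2] + B[2][2] = 3 + 0 = 3) = 3 (attained at k = 2)
  C[1][0] = min over k of (A[1][0] + B[0][0] = 5 + 2 = 7, A[1][1] + B[1][0] = 5 + 1 = 6, A[1][2] + B[2][0] = 3 + -1 = 2) = 2 (attained at k = 2)
  C[1][1] = min over k of (A[1][0] + B[0][1] = 5 + 6 = 11, A[1][1] + B[1][1] = 5 + -4 = 1, A[1][2] + B[2][1] = 3 + 6 = 9) = 1 (attained at k = 1)
  C[1][2] = min over k of (A[1][0] + B[0][2] = 5 + 9 = 14, A[1][1] + B[1][2] = 5 + -1 = 4, A[1][2] + B[2][2] = 3 + 0 = 3) = 3 (attained at k = 2)
  C[2][0] = min over k of (A[2][0] + B[0][0] = 9 + 2 = 11, A[2][1] + B[1][0] = -1 + 1 = 0, A[2][2] + B[2][0] = 3 + -1 = 2) = 0 (attained at k = 1)
  C[2][1] = min over k of (A[2][0] + B[0][1] = 9 + 6 = 15, A[2][1] + B[1][1] = -1 + -4 = -5, A[2][2] + B[2][1] = 3 + 6 = 9) = -5 (attained at k = 1)
  C[2][2] = min over k of (A[2][0] + B[0][2] = 9 + 9 = 18, A[2][1] + B[1][2] = -1 + -1 = -2, A[2][2] + B[2][2] = 3 + 0 = 3) = -2 (attained at k = 1)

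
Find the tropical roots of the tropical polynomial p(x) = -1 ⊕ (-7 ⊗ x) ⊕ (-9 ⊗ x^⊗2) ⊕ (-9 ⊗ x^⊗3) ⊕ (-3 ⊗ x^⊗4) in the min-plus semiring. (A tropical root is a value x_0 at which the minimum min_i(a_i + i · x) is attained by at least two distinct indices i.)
Roots: {-6, 0, 2, 6}

Each tropical root is a break point of the lower envelope of the lines y = a_i + i · x (there are 5 lines, with slopes 0, 1, ..., 4). Only the lines that attain the minimum somewhere contribute to roots; other lines are dominated. Here the surviving (envelope) indices are i = 4, i = 3, i = 2, i = 1, i = 0.
Intersections between consecutive envelope lines give the roots: for adjacent envelope indices i < j the intersection is x = (a_i − a_j) / (j − i). Reading off the sorted break points: {-6, 0, 2, 6}.
Verification: at each break x_0, at least two indices attain the minimum of min_i(a_i + i · x_0).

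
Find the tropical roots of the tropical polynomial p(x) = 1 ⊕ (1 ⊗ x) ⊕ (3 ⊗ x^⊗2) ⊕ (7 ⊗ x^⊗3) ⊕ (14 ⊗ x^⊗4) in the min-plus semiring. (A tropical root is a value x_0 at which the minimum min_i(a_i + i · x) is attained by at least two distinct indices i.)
Roots: {-7, -4, -2, 0}

Each tropical root is a break point of the lower envelope of the lines y = a_i + i · x (there are 5 lines, with slopes 0, 1, ..., 4). Only the lines that attain the minimum somewhere contribute to roots; other lines are dominated. Here the surviving (envelope) indices are i = 4, i = 3, i = 2, i = 1, i = 0.
Intersections between consecutive envelope lines give the roots: for adjacent envelope indices i < j the intersection is x = (a_i − a_j) / (j − i). Reading off the sorted break points: {-7, -4, -2, 0}.
Verification: at each break x_0, at least two indices attain the minimum of min_i(a_i + i · x_0).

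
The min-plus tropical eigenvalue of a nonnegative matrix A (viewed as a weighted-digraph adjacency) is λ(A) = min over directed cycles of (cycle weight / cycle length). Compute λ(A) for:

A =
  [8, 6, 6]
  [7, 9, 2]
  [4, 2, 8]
λ(A) = 2

Enumerate directed cycles and compute their means (weight / length). Sample:
  cycle 0 → 0: weight = 8, length = 1, mean = 8/1 ≈ 8.000
  cycle 1 → 1: weight = 9, length = 1, mean = 9/1 ≈ 9.000
  cycle 2 → 2: weight = 8, length = 1, mean = 8/1 ≈ 8.000
  cycle 0 → 1 → 0: weight = 13, length = 2, mean = 13/2 ≈ 6.500
  cycle 0 → 2 → 0: weight = 10, length = 2, mean = 10/2 ≈ 5.000
  cycle 1 → 0 → 1: weight = 13, length = 2, mean = 13/2 ≈ 6.500
Minimum mean = 2.000, attained e.g. along the cycle 1 → 2 → 1 with weight 4 and length 2. So λ(A) = 4/2 = 2.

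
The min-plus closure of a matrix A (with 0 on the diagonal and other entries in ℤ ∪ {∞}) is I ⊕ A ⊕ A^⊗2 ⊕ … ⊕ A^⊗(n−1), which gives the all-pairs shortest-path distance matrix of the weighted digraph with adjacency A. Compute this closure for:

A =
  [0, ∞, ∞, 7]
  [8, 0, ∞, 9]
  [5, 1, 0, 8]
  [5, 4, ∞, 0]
Closure =
  [0, 11, ∞, 7]
  [8, 0, ∞, 9]
  [5, 1, 0, 8]
  [5, 4, ∞, 0]

This is the Floyd-Warshall all-pairs shortest-path computation. For each intermediate vertex k = 0, 1, …, 3, update dist[i][j] ← min(dist[i][j], dist[i][k] + dist[k][j]). The final matrix gives, for each (i, j), the minimum total weight of any directed path from i to j (possibly empty when i = j).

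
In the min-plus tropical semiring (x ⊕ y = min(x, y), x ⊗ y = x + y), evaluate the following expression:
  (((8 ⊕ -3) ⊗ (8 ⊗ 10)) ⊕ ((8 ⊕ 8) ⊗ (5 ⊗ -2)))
(((8 ⊕ -3) ⊗ (8 ⊗ 10)) ⊕ ((8 ⊕ 8) ⊗ (5 ⊗ -2))) = 11

Expand innermost to outermost. Recall ⊕ takes the minimum of its arguments and ⊗ takes their sum. Working out the expression (((8 ⊕ -3) ⊗ (8 ⊗ 10)) ⊕ ((8 ⊕ 8) ⊗ (5 ⊗ -2))) gives 11.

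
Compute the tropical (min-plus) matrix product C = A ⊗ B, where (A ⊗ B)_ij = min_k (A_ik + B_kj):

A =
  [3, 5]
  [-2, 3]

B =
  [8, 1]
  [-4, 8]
A ⊗ B =
  [1, 4]
  [-1, -1]

Apply the min-plus product entry-by-entry:
  C[0][0] = min over k of (A[0][0] + B[0][0] = 3 + 8 = 11, A[0][1] + B[1][0] = 5 + -4 = 1) = 1 (attained at k = 1)
  C[0][1] = min over k of (A[0][0] + B[0][1] = 3 + 1 = 4, A[0][1] + B[1][1] = 5 + 8 = 13) = 4 (attained at k = 0)
  C[1][0] = min over k of (A[1][0] + B[0][0] = -2 + 8 = 6, A[1][1] + B[1][0] = 3 + -4 = -1) = -1 (attained at k = 1)
  C[1][1] = min over k of (A[1][0] + B[0][1] = -2 + 1 = -1, A[1][1] + B[1][1] = 3 + 8 = 11) = -1 (attained at k = 0)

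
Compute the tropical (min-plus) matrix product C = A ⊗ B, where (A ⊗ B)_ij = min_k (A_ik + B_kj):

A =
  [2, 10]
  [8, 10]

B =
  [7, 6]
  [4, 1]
A ⊗ B =
  [9, 8]
  [14, 11]

Apply the min-plus product entry-by-entry:
  C[0][0] = min over k of (A[0][0] + B[0][0] = 2 + 7 = 9, A[0][1] + B[1][0] = 10 + 4 = 14) = 9 (attained at k = 0)
  C[0][1] = min over k of (A[0][0] + B[0][1] = 2 + 6 = 8, A[0][1] + B[1][1] = 10 + 1 = 11) = 8 (attained at k = 0)
  C[1][0] = min over k of (A[1][0] + B[0][0] = 8 + 7 = 15, A[1][1] + B[1][0] = 10 + 4 = 14) = 14 (attained at k = 1)
  C[1][1] = min over k of (A[1][0] + B[0][1] = 8 + 6 = 14, A[1][1] + B[1][1] = 10 + 1 = 11) = 11 (attained at k = 1)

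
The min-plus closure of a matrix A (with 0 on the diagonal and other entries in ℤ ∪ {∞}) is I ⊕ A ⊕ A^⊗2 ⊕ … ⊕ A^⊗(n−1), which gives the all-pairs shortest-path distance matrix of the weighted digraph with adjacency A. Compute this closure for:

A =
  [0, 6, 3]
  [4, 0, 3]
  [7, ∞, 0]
Closure =
  [0, 6, 3]
  [4, 0, 3]
  [7, 13, 0]

This is the Floyd-Warshall all-pairs shortest-path computation. For each intermediate vertex k = 0, 1, …, 2, update dist[i][j] ← min(dist[i][j], dist[i][k] + dist[k][j]). The final matrix gives, for each (i, j), the minimum total weight of any directed path from i to j (possibly empty when i = j).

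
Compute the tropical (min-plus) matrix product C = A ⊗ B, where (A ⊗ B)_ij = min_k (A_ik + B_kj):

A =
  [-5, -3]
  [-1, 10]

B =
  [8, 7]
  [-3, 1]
A ⊗ B =
  [-6, -2]
  [7, 6]

Apply the min-plus product entry-by-entry:
  C[0][0] = min over k of (A[0][0] + B[0][0] = -5 + 8 = 3, A[0][1] + B[1][0] = -3 + -3 = -6) = -6 (attained at k = 1)
  C[0][1] = min over k of (A[0][0] + B[0][1] = -5 + 7 = 2, A[0][1] + B[1][1] = -3 + 1 = -2) = -2 (attained at k = 1)
  C[1][0] = min over k of (A[1][0] + B[0][0] = -1 + 8 = 7, A[1][1] + B[1][0] = 10 + -3 = 7) = 7 (attained at k = 0)
  C[1][1] = min over k of (A[1][0] + B[0][1] = -1 + 7 = 6, A[1][1] + B[1][1] = 10 + 1 = 11) = 6 (attained at k = 0)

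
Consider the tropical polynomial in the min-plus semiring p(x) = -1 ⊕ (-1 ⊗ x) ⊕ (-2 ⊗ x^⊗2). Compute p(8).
p(8) = -1

A tropical monomial a ⊗ x^⊗i evaluates to a + i · x. Evaluating each term at x = 8:
  Term 0 contributes -1 + 0 · 8 = -1
  Term 1 contributes -1 + 1 · 8 = 7
  Term 2 contributes -2 + 2 · 8 = 14
p(8) = ⊕ of these = min[-1, 7, 14] = -1.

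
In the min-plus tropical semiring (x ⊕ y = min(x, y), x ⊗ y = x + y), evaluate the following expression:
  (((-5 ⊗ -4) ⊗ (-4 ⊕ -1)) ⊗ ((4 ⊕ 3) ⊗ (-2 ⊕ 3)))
(((-5 ⊗ -4) ⊗ (-4 ⊕ -1)) ⊗ ((4 ⊕ 3) ⊗ (-2 ⊕ 3))) = -12

Expand innermost to outermost. Recall ⊕ takes the minimum of its arguments and ⊗ takes their sum. Working out the expression (((-5 ⊗ -4) ⊗ (-4 ⊕ -1)) ⊗ ((4 ⊕ 3) ⊗ (-2 ⊕ 3))) gives -12.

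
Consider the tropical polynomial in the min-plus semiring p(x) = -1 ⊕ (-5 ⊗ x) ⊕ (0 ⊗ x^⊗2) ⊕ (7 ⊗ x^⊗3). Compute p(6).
p(6) = -1

A tropical monomial a ⊗ x^⊗i evaluates to a + i · x. Evaluating each term at x = 6:
  Term 0 contributes -1 + 0 · 6 = -1
  Term 1 contributes -5 + 1 · 6 = 1
  Term 2 contributes 0 + 2 · 6 = 12
  Term 3 contributes 7 + 3 · 6 = 25
p(6) = ⊕ of these = min[-1, 1, 12, 25] = -1.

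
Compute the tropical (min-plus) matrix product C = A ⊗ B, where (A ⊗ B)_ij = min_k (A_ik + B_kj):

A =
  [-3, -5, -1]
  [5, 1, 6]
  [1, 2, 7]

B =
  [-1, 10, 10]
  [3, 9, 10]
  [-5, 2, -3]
A ⊗ B =
  [-6, 1, -4]
  [1, 8, 3]
  [0, 9, 4]

Apply the min-plus product entry-by-entry:
  C[0][0] = min over k of (A[0][0] + B[0][0] = -3 + -1 = -4, A[0][1] + B[1][0] = -5 + 3 = -2, A[0][2] + B[2][0] = -1 + -5 = -6) = -6 (attained at k = 2)
  C[0][1] = min over k of (A[0][0] + B[0][1] = -3 + 10 = 7, A[0][1] + B[1][1] = -5 + 9 = 4, A[0][2] + B[2][1] = -1 + 2 = 1) = 1 (attained at k = 2)
  C[0][2] = min over k of (A[0][0] + B[0][2] = -3 + 10 = 7, A[0][1] + B[1][2] = -5 + 10 = 5, A[0][2] + B[2][2] = -1 + -3 = -4) = -4 (attained at k = 2)
  C[1][0] = min over k of (A[1][0] + B[0][0] = 5 + -1 = 4, A[1][1] + B[1][0] = 1 + 3 = 4, A[1][2] + B[2][0] = 6 + -5 = 1) = 1 (attained at k = 2)
  C[1][1] = min over k of (A[1][0] + B[0][1] = 5 + 10 = 15, A[1][1] + B[1][1] = 1 + 9 = 10, A[1][2] + B[2][1] = 6 + 2 = 8) = 8 (attained at k = 2)
  C[1][2] = min over k of (A[1][0] + B[0][2] = 5 + 10 = 15, A[1][1] + B[1][2] = 1 + 10 = 11, A[1][2] + B[2][2] = 6 + -3 = 3) = 3 (attained at k = 2)
  C[2][0] = min over k of (A[2][0] + B[0][0] = 1 + -1 = 0, A[2][1] + B[1][0] = 2 + 3 = 5, A[2][2] + B[2][0] = 7 + -5 = 2) = 0 (attained at k = 0)
  C[2][1] = min over k of (A[2][0] + B[0][1] = 1 + 10 = 11, A[2][1] + B[1][1] = 2 + 9 = 11, A[2][2] + B[2][1] = 7 + 2 = 9) = 9 (attained at k = 2)
  C[2][2] = min over k of (A[2][0] + B[0][2] = 1 + 10 = 11, A[2][1] + B[1][2] = 2 + 10 = 12, A[2][2] + B[2][2] = 7 + -3 = 4) = 4 (attained at k = 2)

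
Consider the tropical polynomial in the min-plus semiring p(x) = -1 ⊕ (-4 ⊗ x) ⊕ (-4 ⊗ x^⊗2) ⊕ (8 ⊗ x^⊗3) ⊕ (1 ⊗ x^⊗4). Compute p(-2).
p(-2) = -8

A tropical monomial a ⊗ x^⊗i evaluates to a + i · x. Evaluating each term at x = -2:
  Term 0 contributes -1 + 0 · -2 = -1
  Term 1 contributes -4 + 1 · -2 = -6
  Term 2 contributes -4 + 2 · -2 = -8
  Term 3 contributes 8 + 3 · -2 = 2
  Term 4 contributes 1 + 4 · -2 = -7
p(-2) = ⊕ of these = min[-1, -6, -8, 2, -7] = -8.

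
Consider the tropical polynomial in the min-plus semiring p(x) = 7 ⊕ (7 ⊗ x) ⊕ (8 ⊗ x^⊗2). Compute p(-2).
p(-2) = 4

A tropical monomial a ⊗ x^⊗i evaluates to a + i · x. Evaluating each term at x = -2:
  Term 0 contributes 7 + 0 · -2 = 7
  Term 1 contributes 7 + 1 · -2 = 5
  Term 2 contributes 8 + 2 · -2 = 4
p(-2) = ⊕ of these = min[7, 5, 4] = 4.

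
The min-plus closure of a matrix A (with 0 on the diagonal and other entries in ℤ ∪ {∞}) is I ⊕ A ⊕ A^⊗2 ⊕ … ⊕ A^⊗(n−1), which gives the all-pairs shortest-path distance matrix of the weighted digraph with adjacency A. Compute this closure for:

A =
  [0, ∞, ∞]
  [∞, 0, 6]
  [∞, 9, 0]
Closure =
  [0, ∞, ∞]
  [∞, 0, 6]
  [∞, 9, 0]

This is the Floyd-Warshall all-pairs shortest-path computation. For each intermediate vertex k = 0, 1, …, 2, update dist[i][j] ← min(dist[i][j], dist[i][k] + dist[k][j]). The final matrix gives, for each (i, j), the minimum total weight of any directed path from i to j (possibly empty when i = j).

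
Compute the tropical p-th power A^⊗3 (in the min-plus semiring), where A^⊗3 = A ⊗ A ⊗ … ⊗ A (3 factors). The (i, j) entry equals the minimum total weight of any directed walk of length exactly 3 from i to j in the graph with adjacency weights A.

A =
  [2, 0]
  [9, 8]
A^⊗3 =
  [6, 4]
  [13, 11]

Each entry (A^⊗3)_ij equals the minimum over all length-3 walks i = v_0 → v_1 → … → v_3 = j of Σ_t A[v_t][v_{t+1}]. For example, for (i, j) = (0, 1) we minimise over 4 possible intermediate vertex sequences; the minimum is 4, attained along the walk 0 → 0 → 0 → 1.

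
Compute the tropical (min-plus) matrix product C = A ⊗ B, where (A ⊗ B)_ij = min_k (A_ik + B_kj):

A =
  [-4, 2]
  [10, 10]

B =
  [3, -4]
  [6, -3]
A ⊗ B =
  [-1, -8]
  [13, 6]

Apply the min-plus product entry-by-entry:
  C[0][0] = min over k of (A[0][0] + B[0][0] = -4 + 3 = -1, A[0][1] + B[1][0] = 2 + 6 = 8) = -1 (attained at k = 0)
  C[0][1] = min over k of (A[0][0] + B[0][1] = -4 + -4 = -8, A[0][1] + B[1][1] = 2 + -3 = -1) = -8 (attained at k = 0)
  C[1][0] = min over k of (A[1][0] + B[0][0] = 10 + 3 = 13, A[1][1] + B[1][0] = 10 + 6 = 16) = 13 (attained at k = 0)
  C[1][1] = min over k of (A[1][0] + B[0][1] = 10 + -4 = 6, A[1][1] + B[1][1] = 10 + -3 = 7) = 6 (attained at k = 0)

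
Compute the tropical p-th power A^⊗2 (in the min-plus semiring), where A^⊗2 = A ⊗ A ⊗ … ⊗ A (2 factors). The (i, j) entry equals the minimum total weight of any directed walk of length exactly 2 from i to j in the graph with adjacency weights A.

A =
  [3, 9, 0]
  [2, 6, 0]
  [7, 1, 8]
A^⊗2 =
  [6, 1, 3]
  [5, 1, 2]
  [3, 7, 1]

Each entry (A^⊗2)_ij equals the minimum over all length-2 walks i = v_0 → v_1 → … → v_2 = j of Σ_t A[v_t][v_{t+1}]. For example, for (i, j) = (0, 2) we minimise over 3 possible intermediate vertex sequences; the minimum is 3, attained along the walk 0 → 0 → 2.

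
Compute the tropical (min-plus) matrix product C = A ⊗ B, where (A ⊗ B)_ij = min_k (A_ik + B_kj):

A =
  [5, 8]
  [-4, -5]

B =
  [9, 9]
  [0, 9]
A ⊗ B =
  [8, 14]
  [-5, 4]

Apply the min-plus product entry-by-entry:
  C[0][0] = min over k of (A[0][0] + B[0][0] = 5 + 9 = 14, A[0][1] + B[1][0] = 8 + 0 = 8) = 8 (attained at k = 1)
  C[0][1] = min over k of (A[0][0] + B[0][1] = 5 + 9 = 14, A[0][1] + B[1][1] = 8 + 9 = 17) = 14 (attained at k = 0)
  C[1][0] = min over k of (A[1][0] + B[0][0] = -4 + 9 = 5, A[1][1] + B[1][0] = -5 + 0 = -5) = -5 (attained at k = 1)
  C[1][1] = min over k of (A[1][0] + B[0][1] = -4 + 9 = 5, A[1][1] + B[1][1] = -5 + 9 = 4) = 4 (attained at k = 1)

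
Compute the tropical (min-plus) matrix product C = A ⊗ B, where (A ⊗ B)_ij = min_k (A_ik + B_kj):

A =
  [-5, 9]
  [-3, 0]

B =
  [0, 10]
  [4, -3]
A ⊗ B =
  [-5, 5]
  [-3, -3]

Apply the min-plus product entry-by-entry:
  C[0][0] = min over k of (A[0][0] + B[0][0] = -5 + 0 = -5, A[0][1] + B[1][0] = 9 + 4 = 13) = -5 (attained at k = 0)
  C[0][1] = min over k of (A[0][0] + B[0][1] = -5 + 10 = 5, A[0][1] + B[1][1] = 9 + -3 = 6) = 5 (attained at k = 0)
  C[1][0] = min over k of (A[1][0] + B[0][0] = -3 + 0 = -3, A[1][1] + B[1][0] = 0 + 4 = 4) = -3 (attained at k = 0)
  C[1][1] = min over k of (A[1][0] + B[0][1] = -3 + 10 = 7, A[1][1] + B[1][1] = 0 + -3 = -3) = -3 (attained at k = 1)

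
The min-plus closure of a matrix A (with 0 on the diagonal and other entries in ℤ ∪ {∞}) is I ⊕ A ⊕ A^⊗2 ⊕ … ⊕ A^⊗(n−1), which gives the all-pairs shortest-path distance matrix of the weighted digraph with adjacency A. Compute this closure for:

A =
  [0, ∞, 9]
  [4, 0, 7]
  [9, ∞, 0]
Closure =
  [0, ∞, 9]
  [4, 0, 7]
  [9, ∞, 0]

This is the Floyd-Warshall all-pairs shortest-path computation. For each intermediate vertex k = 0, 1, …, 2, update dist[i][j] ← min(dist[i][j], dist[i][k] + dist[k][j]). The final matrix gives, for each (i, j), the minimum total weight of any directed path from i to j (possibly empty when i = j).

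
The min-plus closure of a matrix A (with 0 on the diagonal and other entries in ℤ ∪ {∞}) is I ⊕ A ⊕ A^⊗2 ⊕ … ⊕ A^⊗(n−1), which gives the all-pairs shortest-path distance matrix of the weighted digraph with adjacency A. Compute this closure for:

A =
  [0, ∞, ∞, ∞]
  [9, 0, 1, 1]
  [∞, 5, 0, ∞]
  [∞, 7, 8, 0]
Closure =
  [0, ∞, ∞, ∞]
  [9, 0, 1, 1]
  [14, 5, 0, 6]
  [16, 7, 8, 0]

This is the Floyd-Warshall all-pairs shortest-path computation. For each intermediate vertex k = 0, 1, …, 3, update dist[i][j] ← min(dist[i][j], dist[i][k] + dist[k][j]). The final matrix gives, for each (i, j), the minimum total weight of any directed path from i to j (possibly empty when i = j).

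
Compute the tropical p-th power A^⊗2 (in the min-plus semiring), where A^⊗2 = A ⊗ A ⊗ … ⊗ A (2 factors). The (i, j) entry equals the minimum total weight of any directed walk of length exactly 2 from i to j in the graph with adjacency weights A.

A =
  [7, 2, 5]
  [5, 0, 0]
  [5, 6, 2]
A^⊗2 =
  [7, 2, 2]
  [5, 0, 0]
  [7, 6, 4]

Each entry (A^⊗2)_ij equals the minimum over all length-2 walks i = v_0 → v_1 → … → v_2 = j of Σ_t A[v_t][v_{t+1}]. For example, for (i, j) = (0, 2) we minimise over 3 possible intermediate vertex sequences; the minimum is 2, attained along the walk 0 → 1 → 2.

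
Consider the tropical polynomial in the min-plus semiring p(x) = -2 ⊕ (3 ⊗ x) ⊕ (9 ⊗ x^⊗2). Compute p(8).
p(8) = -2

A tropical monomial a ⊗ x^⊗i evaluates to a + i · x. Evaluating each term at x = 8:
  Term 0 contributes -2 + 0 · 8 = -2
  Term 1 contributes 3 + 1 · 8 = 11
  Term 2 contributes 9 + 2 · 8 = 25
p(8) = ⊕ of these = min[-2, 11, 25] = -2.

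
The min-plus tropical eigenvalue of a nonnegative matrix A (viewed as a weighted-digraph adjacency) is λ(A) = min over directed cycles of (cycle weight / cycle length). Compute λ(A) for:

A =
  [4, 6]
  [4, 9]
λ(A) = 4

Enumerate directed cycles and compute their means (weight / length). Sample:
  cycle 0 → 0: weight = 4, length = 1, mean = 4/1 ≈ 4.000
  cycle 1 → 1: weight = 9, length = 1, mean = 9/1 ≈ 9.000
  cycle 0 → 1 → 0: weight = 10, length = 2, mean = 10/2 ≈ 5.000
  cycle 1 → 0 → 1: weight = 10, length = 2, mean = 10/2 ≈ 5.000
Minimum mean = 4.000, attained e.g. along the cycle 0 → 0 with weight 4 and length 1. So λ(A) = 4/1 = 4.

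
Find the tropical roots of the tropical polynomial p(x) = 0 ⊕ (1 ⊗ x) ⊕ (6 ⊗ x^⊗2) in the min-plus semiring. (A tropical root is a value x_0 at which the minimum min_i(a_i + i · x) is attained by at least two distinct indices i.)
Roots: {-5, -1}

Each tropical root is a break point of the lower envelope of the lines y = a_i + i · x (there are 3 lines, with slopes 0, 1, ..., 2). Only the lines that attain the minimum somewhere contribute to roots; other lines are dominated. Here the surviving (envelope) indices are i = 2, i = 1, i = 0.
Intersections between consecutive envelope lines give the roots: for adjacent envelope indices i < j the intersection is x = (a_i − a_j) / (j − i). Reading off the sorted break points: {-5, -1}.
Verification: at each break x_0, at least two indices attain the minimum of min_i(a_i + i · x_0).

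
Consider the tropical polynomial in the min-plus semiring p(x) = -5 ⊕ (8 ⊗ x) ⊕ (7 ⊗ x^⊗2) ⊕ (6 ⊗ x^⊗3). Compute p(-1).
p(-1) = -5

A tropical monomial a ⊗ x^⊗i evaluates to a + i · x. Evaluating each term at x = -1:
  Term 0 contributes -5 + 0 · -1 = -5
  Term 1 contributes 8 + 1 · -1 = 7
  Term 2 contributes 7 + 2 · -1 = 5
  Term 3 contributes 6 + 3 · -1 = 3
p(-1) = ⊕ of these = min[-5, 7, 5, 3] = -5.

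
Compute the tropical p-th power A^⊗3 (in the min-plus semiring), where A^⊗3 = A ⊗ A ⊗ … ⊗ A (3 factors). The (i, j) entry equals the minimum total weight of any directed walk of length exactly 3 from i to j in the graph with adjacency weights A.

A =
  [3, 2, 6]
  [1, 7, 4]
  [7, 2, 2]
A^⊗3 =
  [6, 5, 8]
  [4, 6, 7]
  [5, 5, 6]

Each entry (A^⊗3)_ij equals the minimum over all length-3 walks i = v_0 → v_1 → … → v_3 = j of Σ_t A[v_t][v_{t+1}]. For example, for (i, j) = (0, 2) we minimise over 9 possible intermediate vertex sequences; the minimum is 8, attained along the walk 0 → 1 → 2 → 2.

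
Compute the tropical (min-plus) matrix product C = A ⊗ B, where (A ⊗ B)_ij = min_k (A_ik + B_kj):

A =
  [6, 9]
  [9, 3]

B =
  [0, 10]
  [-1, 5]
A ⊗ B =
  [6, 14]
  [2, 8]

Apply the min-plus product entry-by-entry:
  C[0][0] = min over k of (A[0][0] + B[0][0] = 6 + 0 = 6, A[0][1] + B[1][0] = 9 + -1 = 8) = 6 (attained at k = 0)
  C[0][1] = min over k of (A[0][0] + B[0][1] = 6 + 10 = 16, A[0][1] + B[1][1] = 9 + 5 = 14) = 14 (attained at k = 1)
  C[1][0] = min over k of (A[1][0] + B[0][0] = 9 + 0 = 9, A[1][1] + B[1][0] = 3 + -1 = 2) = 2 (attained at k = 1)
  C[1][1] = min over k of (A[1][0] + B[0][1] = 9 + 10 = 19, A[1][1] + B[1][1] = 3 + 5 = 8) = 8 (attained at k = 1)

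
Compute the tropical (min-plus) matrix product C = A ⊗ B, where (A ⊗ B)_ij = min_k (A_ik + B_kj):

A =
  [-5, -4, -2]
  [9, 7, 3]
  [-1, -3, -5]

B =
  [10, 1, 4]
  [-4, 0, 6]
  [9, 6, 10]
A ⊗ B =
  [-8, -4, -1]
  [3, 7, 13]
  [-7, -3, 3]

Apply the min-plus product entry-by-entry:
  C[0][0] = min over k of (A[0][0] + B[0][0] = -5 + 10 = 5, A[0][1] + B[1][0] = -4 + -4 = -8, A[0][2] + B[2][0] = -2 + 9 = 7) = -8 (attained at k = 1)
  C[0][1] = min over k of (A[0][0] + B[0][1] = -5 + 1 = -4, A[0][1] + B[1][1] = -4 + 0 = -4, A[0][2] + B[2][1] = -2 + 6 = 4) = -4 (attained at k = 0)
  C[0][2] = min over k of (A[0][0] + B[0][2] = -5 + 4 = -1, A[0][1] + B[1][2] = -4 + 6 = 2, A[0][2] + B[2][2] = -2 + 10 = 8) = -1 (attained at k = 0)
  C[1][0] = min over k of (A[1][0] + B[0][0] = 9 + 10 = 19, A[1][1] + B[1][0] = 7 + -4 = 3, A[1][2] + B[2][0] = 3 + 9 = 12) = 3 (attained at k = 1)
  C[1][1] = min over k of (A[1][0] + B[0][1] = 9 + 1 = 10, A[1][1] + B[1][1] = 7 + 0 = 7, A[1][2] + B[2][1] = 3 + 6 = 9) = 7 (attained at k = 1)
  C[1][2] = min over k of (A[1][0] + B[0][2] = 9 + 4 = 13, A[1][1] + B[1][2] = 7 + 6 = 13, A[1][2] + B[2][2] = 3 + 10 = 13) = 13 (attained at k = 0)
  C[2][0] = min over k of (A[2][0] + B[0][0] = -1 + 10 = 9, A[2][1] + B[1][0] = -3 + -4 = -7, A[2][2] + B[2][0] = -5 + 9 = 4) = -7 (attained at k = 1)
  C[2][1] = min over k of (A[2][0] + B[0][1] = -1 + 1 = 0, A[2][1] + B[1][1] = -3 + 0 = -3, A[2][2] + B[2][1] = -5 + 6 = 1) = -3 (attained at k = 1)
  C[2][2] = min over k of (A[2][0] + B[0][2] = -1 + 4 = 3, A[2][1] + B[1][2] = -3 + 6 = 3, A[2][2] + B[2][2] = -5 + 10 = 5) = 3 (attained at k = 0)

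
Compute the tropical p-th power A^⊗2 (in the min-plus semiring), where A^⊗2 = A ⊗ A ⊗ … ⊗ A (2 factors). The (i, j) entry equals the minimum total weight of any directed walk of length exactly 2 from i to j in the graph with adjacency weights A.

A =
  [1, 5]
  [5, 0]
A^⊗2 =
  [2, 5]
  [5, 0]

Each entry (A^⊗2)_ij equals the minimum over all length-2 walks i = v_0 → v_1 → … → v_2 = j of Σ_t A[v_t][v_{t+1}]. For example, for (i, j) = (0, 1) we minimise over 2 possible intermediate vertex sequences; the minimum is 5, attained along the walk 0 → 1 → 1.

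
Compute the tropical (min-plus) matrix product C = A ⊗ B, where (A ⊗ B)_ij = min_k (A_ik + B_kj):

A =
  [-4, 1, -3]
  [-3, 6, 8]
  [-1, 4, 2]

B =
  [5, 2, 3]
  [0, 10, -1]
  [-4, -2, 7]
A ⊗ B =
  [-7, -5, -1]
  [2, -1, 0]
  [-2, 0, 2]

Apply the min-plus product entry-by-entry:
  C[0][0] = min over k of (A[0][0] + B[0][0] = -4 + 5 = 1, A[0][1] + B[1][0] = 1 + 0 = 1, A[0][2] + B[2][0] = -3 + -4 = -7) = -7 (attained at k = 2)
  C[0][1] = min over k of (A[0][0] + B[0][1] = -4 + 2 = -2, A[0][1] + B[1][1] = 1 + 10 = 11, A[0][2] + B[2][1] = -3 + -2 = -5) = -5 (attained at k = 2)
  C[0][2] = min over k of (A[0][0] + B[0][2] = -4 + 3 = -1, A[0][1] + B[1][2] = 1 + -1 = 0, A[0][2] + B[2][2] = -3 + 7 = 4) = -1 (attained at k = 0)
  C[1][0] = min over k of (A[1][0] + B[0][0] = -3 + 5 = 2, A[1][1] + B[1][0] = 6 + 0 = 6, A[1][2] + B[2][0] = 8 + -4 = 4) = 2 (attained at k = 0)
  C[1][1] = min over k of (A[1][0] + B[0][1] = -3 + 2 = -1, A[1][1] + B[1][1] = 6 + 10 = 16, A[1][2] + B[2][1] = 8 + -2 = 6) = -1 (attained at k = 0)
  C[1][2] = min over k of (A[1][0] + B[0][2] = -3 + 3 = 0, A[1][1] + B[1][2] = 6 + -1 = 5, A[1][2] + B[2][2] = 8 + 7 = 15) = 0 (attained at k = 0)
  C[2][0] = min over k of (A[2][0] + B[0][0] = -1 + 5 = 4, A[2][1] + B[1][0] = 4 + 0 = 4, A[2][2] + B[2][0] = 2 + -4 = -2) = -2 (attained at k = 2)
  C[2][1] = min over k of (A[2][0] + B[0][1] = -1 + 2 = 1, A[2][1] + B[1][1] = 4 + 10 = 14, A[2][2] + B[2][1] = 2 + -2 = 0) = 0 (attained at k = 2)
  C[2][2] = min over k of (A[2][0] + B[0][2] = -1 + 3 = 2, A[2][1] + B[1][2] = 4 + -1 = 3, A[2][2] + B[2][2] = 2 + 7 = 9) = 2 (attained at k = 0)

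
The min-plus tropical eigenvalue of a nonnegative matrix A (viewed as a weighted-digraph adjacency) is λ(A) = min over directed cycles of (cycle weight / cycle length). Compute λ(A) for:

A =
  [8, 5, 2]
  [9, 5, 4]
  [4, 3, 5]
λ(A) = 3

Enumerate directed cycles and compute their means (weight / length). Sample:
  cycle 0 → 0: weight = 8, length = 1, mean = 8/1 ≈ 8.000
  cycle 1 → 1: weight = 5, length = 1, mean = 5/1 ≈ 5.000
  cycle 2 → 2: weight = 5, length = 1, mean = 5/1 ≈ 5.000
  cycle 0 → 1 → 0: weight = 14, length = 2, mean = 14/2 ≈ 7.000
  cycle 0 → 2 → 0: weight = 6, length = 2, mean = 6/2 ≈ 3.000
  cycle 1 → 0 → 1: weight = 14, length = 2, mean = 14/2 ≈ 7.000
Minimum mean = 3.000, attained e.g. along the cycle 0 → 2 → 0 with weight 6 and length 2. So λ(A) = 6/2 = 3.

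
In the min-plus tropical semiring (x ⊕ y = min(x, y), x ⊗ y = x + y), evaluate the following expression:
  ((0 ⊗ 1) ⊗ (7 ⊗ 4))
((0 ⊗ 1) ⊗ (7 ⊗ 4)) = 12

Expand innermost to outermost. Recall ⊕ takes the minimum of its arguments and ⊗ takes their sum. Working out the expression ((0 ⊗ 1) ⊗ (7 ⊗ 4)) gives 12.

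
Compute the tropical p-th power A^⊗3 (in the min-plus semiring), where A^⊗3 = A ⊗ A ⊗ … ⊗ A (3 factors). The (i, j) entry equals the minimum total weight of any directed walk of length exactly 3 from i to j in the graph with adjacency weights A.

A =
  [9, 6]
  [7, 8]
A^⊗3 =
  [21, 19]
  [20, 21]

Each entry (A^⊗3)_ij equals the minimum over all length-3 walks i = v_0 → v_1 → … → v_3 = j of Σ_t A[v_t][v_{t+1}]. For example, for (i, j) = (0, 1) we minimise over 4 possible intermediate vertex sequences; the minimum is 19, attained along the walk 0 → 1 → 0 → 1.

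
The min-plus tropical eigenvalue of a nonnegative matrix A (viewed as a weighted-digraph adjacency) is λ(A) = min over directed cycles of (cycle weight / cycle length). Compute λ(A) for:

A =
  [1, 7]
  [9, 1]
λ(A) = 1

Enumerate directed cycles and compute their means (weight / length). Sample:
  cycle 0 → 0: weight = 1, length = 1, mean = 1/1 ≈ 1.000
  cycle 1 → 1: weight = 1, length = 1, mean = 1/1 ≈ 1.000
  cycle 0 → 1 → 0: weight = 16, length = 2, mean = 16/2 ≈ 8.000
  cycle 1 → 0 → 1: weight = 16, length = 2, mean = 16/2 ≈ 8.000
Minimum mean = 1.000, attained e.g. along the cycle 0 → 0 with weight 1 and length 1. So λ(A) = 1/1 = 1.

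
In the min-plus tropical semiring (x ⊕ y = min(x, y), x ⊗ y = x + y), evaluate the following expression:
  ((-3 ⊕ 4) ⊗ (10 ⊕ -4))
((-3 ⊕ 4) ⊗ (10 ⊕ -4)) = -7

Expand innermost to outermost. Recall ⊕ takes the minimum of its arguments and ⊗ takes their sum. Working out the expression ((-3 ⊕ 4) ⊗ (10 ⊕ -4)) gives -7.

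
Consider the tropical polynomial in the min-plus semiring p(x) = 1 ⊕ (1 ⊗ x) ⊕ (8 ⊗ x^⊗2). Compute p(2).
p(2) = 1

A tropical monomial a ⊗ x^⊗i evaluates to a + i · x. Evaluating each term at x = 2:
  Term 0 contributes 1 + 0 · 2 = 1
  Term 1 contributes 1 + 1 · 2 = 3
  Term 2 contributes 8 + 2 · 2 = 12
p(2) = ⊕ of these = min[1, 3, 12] = 1.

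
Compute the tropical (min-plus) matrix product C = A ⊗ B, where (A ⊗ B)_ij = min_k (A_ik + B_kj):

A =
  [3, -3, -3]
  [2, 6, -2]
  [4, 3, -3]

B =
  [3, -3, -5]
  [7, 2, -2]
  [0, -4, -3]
A ⊗ B =
  [-3, -7, -6]
  [-2, -6, -5]
  [-3, -7, -6]

Apply the min-plus product entry-by-entry:
  C[0][0] = min over k of (A[0][0] + B[0][0] = 3 + 3 = 6, A[0][1] + B[1][0] = -3 + 7 = 4, A[0][2] + B[2][0] = -3 + 0 = -3) = -3 (attained at k = 2)
  C[0][1] = min over k of (A[0][0] + B[0][1] = 3 + -3 = 0, A[0][1] + B[1][1] = -3 + 2 = -1, A[0][2] + B[2][1] = -3 + -4 = -7) = -7 (attained at k = 2)
  C[0][2] = min over k of (A[0][0] + B[0][2] = 3 + -5 = -2, A[0][1] + B[1][2] = -3 + -2 = -5, A[0][2] + B[2][2] = -3 + -3 = -6) = -6 (attained at k = 2)
  C[1][0] = min over k of (A[1][0] + B[0][0] = 2 + 3 = 5, A[1][1] + B[1][0] = 6 + 7 = 13, A[1][2] + B[2][0] = -2 + 0 = -2) = -2 (attained at k = 2)
  C[1][1] = min over k of (A[1][0] + B[0][1] = 2 + -3 = -1, A[1][1] + B[1][1] = 6 + 2 = 8, A[1][2] + B[2][1] = -2 + -4 = -6) = -6 (attained at k = 2)
  C[1][2] = min over k of (A[1][0] + B[0][2] = 2 + -5 = -3, A[1][1] + B[1][2] = 6 + -2 = 4, A[1][2] + B[2][2] = -2 + -3 = -5) = -5 (attained at k = 2)
  C[2][0] = min over k of (A[2][0] + B[0][0] = 4 + 3 = 7, A[2][1] + B[1][0] = 3 + 7 = 10, A[2][2] + B[2][0] = -3 + 0 = -3) = -3 (attained at k = 2)
  C[2][1] = min over k of (A[2][0] + B[0][1] = 4 + -3 = 1, A[2][1] + B[1][1] = 3 + 2 = 5, A[2][2] + B[2][1] = -3 + -4 = -7) = -7 (attained at k = 2)
  C[2][2] = min over k of (A[2][0] + B[0][2] = 4 + -5 = -1, A[2][1] + B[1][2] = 3 + -2 = 1, A[2][2] + B[2][2] = -3 + -3 = -6) = -6 (attained at k = 2)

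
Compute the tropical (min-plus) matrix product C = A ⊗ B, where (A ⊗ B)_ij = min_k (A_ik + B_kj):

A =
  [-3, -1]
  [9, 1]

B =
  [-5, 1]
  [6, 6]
A ⊗ B =
  [-8, -2]
  [4, 7]

Apply the min-plus product entry-by-entry:
  C[0][0] = min over k of (A[0][0] + B[0][0] = -3 + -5 = -8, A[0][1] + B[1][0] = -1 + 6 = 5) = -8 (attained at k = 0)
  C[0][1] = min over k of (A[0][0] + B[0][1] = -3 + 1 = -2, A[0][1] + B[1][1] = -1 + 6 = 5) = -2 (attained at k = 0)
  C[1][0] = min over k of (A[1][0] + B[0][0] = 9 + -5 = 4, A[1][1] + B[1][0] = 1 + 6 = 7) = 4 (attained at k = 0)
  C[1][1] = min over k of (A[1][0] + B[0][1] = 9 + 1 = 10, A[1][1] + B[1][1] = 1 + 6 = 7) = 7 (attained at k = 1)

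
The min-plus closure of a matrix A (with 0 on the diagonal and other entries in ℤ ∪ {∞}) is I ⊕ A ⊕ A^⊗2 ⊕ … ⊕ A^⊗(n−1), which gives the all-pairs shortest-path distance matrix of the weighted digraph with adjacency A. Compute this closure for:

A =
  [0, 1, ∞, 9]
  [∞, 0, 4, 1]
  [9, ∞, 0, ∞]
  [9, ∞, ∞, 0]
Closure =
  [0, 1, 5, 2]
  [10, 0, 4, 1]
  [9, 10, 0, 11]
  [9, 10, 14, 0]

This is the Floyd-Warshall all-pairs shortest-path computation. For each intermediate vertex k = 0, 1, …, 3, update dist[i][j] ← min(dist[i][j], dist[i][k] + dist[k][j]). The final matrix gives, for each (i, j), the minimum total weight of any directed path from i to j (possibly empty when i = j).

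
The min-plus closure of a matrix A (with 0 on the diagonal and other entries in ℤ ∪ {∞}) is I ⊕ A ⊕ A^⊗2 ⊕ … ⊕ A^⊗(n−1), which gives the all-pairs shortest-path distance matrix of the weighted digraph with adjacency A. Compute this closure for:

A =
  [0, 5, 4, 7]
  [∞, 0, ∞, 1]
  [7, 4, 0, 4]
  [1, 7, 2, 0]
Closure =
  [0, 5, 4, 6]
  [2, 0, 3, 1]
  [5, 4, 0, 4]
  [1, 6, 2, 0]

This is the Floyd-Warshall all-pairs shortest-path computation. For each intermediate vertex k = 0, 1, …, 3, update dist[i][j] ← min(dist[i][j], dist[i][k] + dist[k][j]). The final matrix gives, for each (i, j), the minimum total weight of any directed path from i to j (possibly empty when i = j).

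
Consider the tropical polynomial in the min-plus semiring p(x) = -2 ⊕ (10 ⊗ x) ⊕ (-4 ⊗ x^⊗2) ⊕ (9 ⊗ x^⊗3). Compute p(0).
p(0) = -4

A tropical monomial a ⊗ x^⊗i evaluates to a + i · x. Evaluating each term at x = 0:
  Term 0 contributes -2 + 0 · 0 = -2
  Term 1 contributes 10 + 1 · 0 = 10
  Term 2 contributes -4 + 2 · 0 = -4
  Term 3 contributes 9 + 3 · 0 = 9
p(0) = ⊕ of these = min[-2, 10, -4, 9] = -4.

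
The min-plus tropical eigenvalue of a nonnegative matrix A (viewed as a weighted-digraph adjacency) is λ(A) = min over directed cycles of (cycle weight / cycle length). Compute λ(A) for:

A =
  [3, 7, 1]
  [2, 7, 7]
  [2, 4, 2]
λ(A) = 3/2

Enumerate directed cycles and compute their means (weight / length). Sample:
  cycle 0 → 0: weight = 3, length = 1, mean = 3/1 ≈ 3.000
  cycle 1 → 1: weight = 7, length = 1, mean = 7/1 ≈ 7.000
  cycle 2 → 2: weight = 2, length = 1, mean = 2/1 ≈ 2.000
  cycle 0 → 1 → 0: weight = 9, length = 2, mean = 9/2 ≈ 4.500
  cycle 0 → 2 → 0: weight = 3, length = 2, mean = 3/2 ≈ 1.500
  cycle 1 → 0 → 1: weight = 9, length = 2, mean = 9/2 ≈ 4.500
Minimum mean = 1.500, attained e.g. along the cycle 0 → 2 → 0 with weight 3 and length 2. So λ(A) = 3/2 = 3/2.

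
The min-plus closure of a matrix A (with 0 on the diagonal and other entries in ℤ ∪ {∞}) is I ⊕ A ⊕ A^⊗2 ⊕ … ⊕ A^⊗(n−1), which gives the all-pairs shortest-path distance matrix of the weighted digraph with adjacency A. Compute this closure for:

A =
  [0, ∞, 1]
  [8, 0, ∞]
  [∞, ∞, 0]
Closure =
  [0, ∞, 1]
  [8, 0, 9]
  [∞, ∞, 0]

This is the Floyd-Warshall all-pairs shortest-path computation. For each intermediate vertex k = 0, 1, …, 2, update dist[i][j] ← min(dist[i][j], dist[i][k] + dist[k][j]). The final matrix gives, for each (i, j), the minimum total weight of any directed path from i to j (possibly empty when i = j).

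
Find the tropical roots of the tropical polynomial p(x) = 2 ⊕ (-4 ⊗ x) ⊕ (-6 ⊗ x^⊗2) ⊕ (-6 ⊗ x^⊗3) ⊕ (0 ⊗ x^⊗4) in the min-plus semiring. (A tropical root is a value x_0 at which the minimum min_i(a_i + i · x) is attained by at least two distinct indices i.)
Roots: {-6, 0, 2, 6}

Each tropical root is a break point of the lower envelope of the lines y = a_i + i · x (there are 5 lines, with slopes 0, 1, ..., 4). Only the lines that attain the minimum somewhere contribute to roots; other lines are dominated. Here the surviving (envelope) indices are i = 4, i = 3, i = 2, i = 1, i = 0.
Intersections between consecutive envelope lines give the roots: for adjacent envelope indices i < j the intersection is x = (a_i − a_j) / (j − i). Reading off the sorted break points: {-6, 0, 2, 6}.
Verification: at each break x_0, at least two indices attain the minimum of min_i(a_i + i · x_0).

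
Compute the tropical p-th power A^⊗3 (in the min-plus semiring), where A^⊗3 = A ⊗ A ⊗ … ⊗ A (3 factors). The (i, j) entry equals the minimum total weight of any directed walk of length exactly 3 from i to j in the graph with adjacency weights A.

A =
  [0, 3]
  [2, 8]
A^⊗3 =
  [0, 3]
  [2, 5]

Each entry (A^⊗3)_ij equals the minimum over all length-3 walks i = v_0 → v_1 → … → v_3 = j of Σ_t A[v_t][v_{t+1}]. For example, for (i, j) = (0, 1) we minimise over 4 possible intermediate vertex sequences; the minimum is 3, attained along the walk 0 → 0 → 0 → 1.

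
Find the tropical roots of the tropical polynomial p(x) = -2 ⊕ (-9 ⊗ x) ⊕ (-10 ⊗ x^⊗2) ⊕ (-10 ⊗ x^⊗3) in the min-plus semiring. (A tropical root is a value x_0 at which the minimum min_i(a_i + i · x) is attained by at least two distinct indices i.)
Roots: {0, 1, 7}

Each tropical root is a break point of the lower envelope of the lines y = a_i + i · x (there are 4 lines, with slopes 0, 1, ..., 3). Only the lines that attain the minimum somewhere contribute to roots; other lines are dominated. Here the surviving (envelope) indices are i = 3, i = 2, i = 1, i = 0.
Intersections between consecutive envelope lines give the roots: for adjacent envelope indices i < j the intersection is x = (a_i − a_j) / (j − i). Reading off the sorted break points: {0, 1, 7}.
Verification: at each break x_0, at least two indices attain the minimum of min_i(a_i + i · x_0).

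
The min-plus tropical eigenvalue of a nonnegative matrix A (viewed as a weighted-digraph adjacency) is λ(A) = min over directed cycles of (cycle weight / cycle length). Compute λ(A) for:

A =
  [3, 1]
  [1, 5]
λ(A) = 1

Enumerate directed cycles and compute their means (weight / length). Sample:
  cycle 0 → 0: weight = 3, length = 1, mean = 3/1 ≈ 3.000
  cycle 1 → 1: weight = 5, length = 1, mean = 5/1 ≈ 5.000
  cycle 0 → 1 → 0: weight = 2, length = 2, mean = 2/2 ≈ 1.000
  cycle 1 → 0 → 1: weight = 2, length = 2, mean = 2/2 ≈ 1.000
Minimum mean = 1.000, attained e.g. along the cycle 0 → 1 → 0 with weight 2 and length 2. So λ(A) = 2/2 = 1.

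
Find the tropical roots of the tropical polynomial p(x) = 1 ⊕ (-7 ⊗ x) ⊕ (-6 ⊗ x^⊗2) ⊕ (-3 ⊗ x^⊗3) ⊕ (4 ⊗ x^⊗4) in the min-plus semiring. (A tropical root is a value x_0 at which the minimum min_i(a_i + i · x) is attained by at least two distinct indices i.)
Roots: {-7, -3, -1, 8}

Each tropical root is a break point of the lower envelope of the lines y = a_i + i · x (there are 5 lines, with slopes 0, 1, ..., 4). Only the lines that attain the minimum somewhere contribute to roots; other lines are dominated. Here the surviving (envelope) indices are i = 4, i = 3, i = 2, i = 1, i = 0.
Intersections between consecutive envelope lines give the roots: for adjacent envelope indices i < j the intersection is x = (a_i − a_j) / (j − i). Reading off the sorted break points: {-7, -3, -1, 8}.
Verification: at each break x_0, at least two indices attain the minimum of min_i(a_i + i · x_0).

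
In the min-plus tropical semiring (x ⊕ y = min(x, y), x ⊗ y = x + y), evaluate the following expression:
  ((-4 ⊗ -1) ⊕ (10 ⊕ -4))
((-4 ⊗ -1) ⊕ (10 ⊕ -4)) = -5

Expand innermost to outermost. Recall ⊕ takes the minimum of its arguments and ⊗ takes their sum. Working out the expression ((-4 ⊗ -1) ⊕ (10 ⊕ -4)) gives -5.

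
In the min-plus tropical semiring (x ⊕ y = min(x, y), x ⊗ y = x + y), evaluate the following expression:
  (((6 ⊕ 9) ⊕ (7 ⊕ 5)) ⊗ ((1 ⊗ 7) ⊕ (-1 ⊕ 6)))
(((6 ⊕ 9) ⊕ (7 ⊕ 5)) ⊗ ((1 ⊗ 7) ⊕ (-1 ⊕ 6))) = 4

Expand innermost to outermost. Recall ⊕ takes the minimum of its arguments and ⊗ takes their sum. Working out the expression (((6 ⊕ 9) ⊕ (7 ⊕ 5)) ⊗ ((1 ⊗ 7) ⊕ (-1 ⊕ 6))) gives 4.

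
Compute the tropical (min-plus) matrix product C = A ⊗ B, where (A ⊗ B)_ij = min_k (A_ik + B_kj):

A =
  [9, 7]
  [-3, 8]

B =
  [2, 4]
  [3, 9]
A ⊗ B =
  [10, 13]
  [-1, 1]

Apply the min-plus product entry-by-entry:
  C[0][0] = min over k of (A[0][0] + B[0][0] = 9 + 2 = 11, A[0][1] + B[1][0] = 7 + 3 = 10) = 10 (attained at k = 1)
  C[0][1] = min over k of (A[0][0] + B[0][1] = 9 + 4 = 13, A[0][1] + B[1][1] = 7 + 9 = 16) = 13 (attained at k = 0)
  C[1][0] = min over k of (A[1][0] + B[0][0] = -3 + 2 = -1, A[1][1] + B[1][0] = 8 + 3 = 11) = -1 (attained at k = 0)
  C[1][1] = min over k of (A[1][0] + B[0][1] = -3 + 4 = 1, A[1][1] + B[1][1] = 8 + 9 = 17) = 1 (attained at k = 0)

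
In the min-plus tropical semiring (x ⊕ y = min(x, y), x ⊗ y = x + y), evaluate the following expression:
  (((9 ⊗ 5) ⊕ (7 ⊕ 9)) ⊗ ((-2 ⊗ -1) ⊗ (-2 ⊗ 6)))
(((9 ⊗ 5) ⊕ (7 ⊕ 9)) ⊗ ((-2 ⊗ -1) ⊗ (-2 ⊗ 6))) = 8

Expand innermost to outermost. Recall ⊕ takes the minimum of its arguments and ⊗ takes their sum. Working out the expression (((9 ⊗ 5) ⊕ (7 ⊕ 9)) ⊗ ((-2 ⊗ -1) ⊗ (-2 ⊗ 6))) gives 8.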